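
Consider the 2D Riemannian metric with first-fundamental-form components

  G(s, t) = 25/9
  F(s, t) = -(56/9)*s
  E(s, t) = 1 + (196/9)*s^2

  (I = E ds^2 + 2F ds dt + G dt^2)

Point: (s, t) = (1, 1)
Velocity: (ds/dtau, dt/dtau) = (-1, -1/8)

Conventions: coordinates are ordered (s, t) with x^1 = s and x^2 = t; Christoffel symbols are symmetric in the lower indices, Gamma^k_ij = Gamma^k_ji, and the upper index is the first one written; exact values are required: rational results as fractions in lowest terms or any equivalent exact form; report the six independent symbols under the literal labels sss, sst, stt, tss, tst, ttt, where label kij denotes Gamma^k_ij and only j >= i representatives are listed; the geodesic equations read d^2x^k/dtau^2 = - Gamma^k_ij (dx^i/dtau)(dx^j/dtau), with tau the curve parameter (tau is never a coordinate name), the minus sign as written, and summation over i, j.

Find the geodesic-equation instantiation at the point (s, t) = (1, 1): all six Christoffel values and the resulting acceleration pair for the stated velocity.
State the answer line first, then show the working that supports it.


Answer: Gamma_sss = 196/221, Gamma_sst = 0, Gamma_stt = 0, Gamma_tss = -56/221, Gamma_tst = 0, Gamma_ttt = 0; accelerations (d^2s/dtau^2, d^2t/dtau^2) = (-196/221, 56/221)

E = 205/9, F = -56/9, G = 25/9 at the point
E_s = 392/9, E_t = 0, F_s = -56/9, F_t = 0, G_s = 0, G_t = 0
EG - F^2 = 221/9;  g^inv = (9/221) * [[25/9, 56/9], [56/9, 205/9]]
first-kind symbols [ij,l] = (1/2)(d_i g_jl + d_j g_il - d_l g_ij): [ss,s] = E_s/2 = 196/9, [ss,t] = F_s - E_t/2 = -56/9, [st,s] = E_t/2 = 0, [st,t] = G_s/2 = 0, [tt,s] = F_t - G_s/2 = 0, [tt,t] = G_t/2 = 0
Gamma^s_ij = (G*[ij,s] - F*[ij,t])/(EG - F^2), Gamma^t_ij = (E*[ij,t] - F*[ij,s])/(EG - F^2)
Gamma_sss = 196/221, Gamma_sst = 0, Gamma_stt = 0, Gamma_tss = -56/221, Gamma_tst = 0, Gamma_ttt = 0
d^2s/dtau^2 = -(Gamma_sss*(-1)^2 + 2*Gamma_sst*(-1)*(-1/8) + Gamma_stt*(-1/8)^2) = -196/221
d^2t/dtau^2 = -(Gamma_tss*(-1)^2 + 2*Gamma_tst*(-1)*(-1/8) + Gamma_ttt*(-1/8)^2) = 56/221


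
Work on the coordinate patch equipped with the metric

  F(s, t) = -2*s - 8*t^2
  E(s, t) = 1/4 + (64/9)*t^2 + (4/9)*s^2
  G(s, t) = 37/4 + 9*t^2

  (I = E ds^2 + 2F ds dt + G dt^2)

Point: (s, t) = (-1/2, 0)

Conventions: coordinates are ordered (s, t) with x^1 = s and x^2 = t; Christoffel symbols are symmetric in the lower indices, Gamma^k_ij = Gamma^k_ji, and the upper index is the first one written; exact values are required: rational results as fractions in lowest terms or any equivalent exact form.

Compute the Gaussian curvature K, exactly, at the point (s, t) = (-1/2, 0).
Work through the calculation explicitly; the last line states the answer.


E = 13/36, F = 1, G = 37/4, EG - F^2 = 337/144 at the point
E_s = -4/9, E_t = 0, F_s = -2, F_t = 0, G_s = 0, G_t = 0
E_tt = 128/9, F_st = 0, G_ss = 0
Brioschi: K = (det M1 - det M2) / (EG - F^2)^2 with the standard first/second-derivative matrices M1, M2.
M1 = [[-E_tt/2 + F_st - G_ss/2, E_s/2, F_s - E_t/2], [F_t - G_s/2, E, F], [G_t/2, F, G]] = [[-64/9, -2/9, -2], [0, 13/36, 1], [0, 1, 37/4]]; det M1 = -1348/81
M2 = [[0, E_t/2, G_s/2], [E_t/2, E, F], [G_s/2, F, G]] = [[0, 0, 0], [0, 13/36, 1], [0, 1, 37/4]]; det M2 = 0
det M1 - det M2 = -1348/81; K = -1348/81 / (337/144)^2 = -1024/337

Answer: K = -1024/337


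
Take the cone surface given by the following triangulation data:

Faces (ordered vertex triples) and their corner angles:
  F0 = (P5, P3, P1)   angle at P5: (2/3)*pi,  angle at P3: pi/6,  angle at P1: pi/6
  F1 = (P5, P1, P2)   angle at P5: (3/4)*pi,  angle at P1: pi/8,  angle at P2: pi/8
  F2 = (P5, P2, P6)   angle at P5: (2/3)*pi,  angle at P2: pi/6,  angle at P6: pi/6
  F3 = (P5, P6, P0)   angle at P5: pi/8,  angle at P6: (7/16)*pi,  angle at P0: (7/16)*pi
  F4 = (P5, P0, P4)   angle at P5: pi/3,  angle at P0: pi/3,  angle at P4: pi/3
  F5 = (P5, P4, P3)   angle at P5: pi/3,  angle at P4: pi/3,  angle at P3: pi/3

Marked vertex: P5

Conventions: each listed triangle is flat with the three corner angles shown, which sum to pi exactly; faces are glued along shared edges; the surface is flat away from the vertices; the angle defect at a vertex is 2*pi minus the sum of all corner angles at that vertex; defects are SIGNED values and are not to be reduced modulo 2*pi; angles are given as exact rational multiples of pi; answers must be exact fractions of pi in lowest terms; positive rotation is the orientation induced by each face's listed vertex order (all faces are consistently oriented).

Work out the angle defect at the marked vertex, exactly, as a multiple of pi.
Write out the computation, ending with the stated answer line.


Sum of corner angles at P5: (23/8)*pi
defect = 2*pi - (23/8)*pi

Answer: defect(P5) = (-7/8)*pi


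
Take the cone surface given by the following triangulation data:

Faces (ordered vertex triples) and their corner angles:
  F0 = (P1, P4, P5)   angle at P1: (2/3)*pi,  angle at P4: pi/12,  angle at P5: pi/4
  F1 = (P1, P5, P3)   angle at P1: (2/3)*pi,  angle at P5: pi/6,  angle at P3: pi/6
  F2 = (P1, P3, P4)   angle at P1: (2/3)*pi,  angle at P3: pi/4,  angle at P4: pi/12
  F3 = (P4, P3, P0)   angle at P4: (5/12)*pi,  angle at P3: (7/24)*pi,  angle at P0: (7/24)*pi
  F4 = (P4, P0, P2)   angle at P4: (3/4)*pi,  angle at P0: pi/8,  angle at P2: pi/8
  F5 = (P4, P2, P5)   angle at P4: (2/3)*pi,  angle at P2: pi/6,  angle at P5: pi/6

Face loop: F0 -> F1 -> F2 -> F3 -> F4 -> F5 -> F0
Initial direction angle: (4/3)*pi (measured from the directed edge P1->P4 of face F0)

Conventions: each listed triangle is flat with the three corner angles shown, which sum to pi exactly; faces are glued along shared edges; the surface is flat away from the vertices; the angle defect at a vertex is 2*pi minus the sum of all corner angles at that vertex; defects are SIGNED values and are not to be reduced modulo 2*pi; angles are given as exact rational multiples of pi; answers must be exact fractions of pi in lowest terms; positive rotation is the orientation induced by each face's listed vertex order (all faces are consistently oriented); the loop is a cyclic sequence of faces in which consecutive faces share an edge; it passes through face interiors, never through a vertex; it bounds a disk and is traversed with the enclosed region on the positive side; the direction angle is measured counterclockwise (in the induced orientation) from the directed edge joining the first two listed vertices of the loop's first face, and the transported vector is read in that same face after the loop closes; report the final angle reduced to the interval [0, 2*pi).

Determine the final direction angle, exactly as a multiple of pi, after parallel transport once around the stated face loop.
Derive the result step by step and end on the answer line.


enclosed vertex P1: corner angles sum to 2*pi, defect = 2*pi - 2*pi = 0
enclosed vertex P4: corner angles sum to 2*pi, defect = 2*pi - 2*pi = 0
the rotation equals the total enclosed defect, so the final angle is initial + defects (mod 2*pi)
final angle = (4/3)*pi + 0 = (4/3)*pi (mod 2*pi)

Answer: final direction angle = (4/3)*pi


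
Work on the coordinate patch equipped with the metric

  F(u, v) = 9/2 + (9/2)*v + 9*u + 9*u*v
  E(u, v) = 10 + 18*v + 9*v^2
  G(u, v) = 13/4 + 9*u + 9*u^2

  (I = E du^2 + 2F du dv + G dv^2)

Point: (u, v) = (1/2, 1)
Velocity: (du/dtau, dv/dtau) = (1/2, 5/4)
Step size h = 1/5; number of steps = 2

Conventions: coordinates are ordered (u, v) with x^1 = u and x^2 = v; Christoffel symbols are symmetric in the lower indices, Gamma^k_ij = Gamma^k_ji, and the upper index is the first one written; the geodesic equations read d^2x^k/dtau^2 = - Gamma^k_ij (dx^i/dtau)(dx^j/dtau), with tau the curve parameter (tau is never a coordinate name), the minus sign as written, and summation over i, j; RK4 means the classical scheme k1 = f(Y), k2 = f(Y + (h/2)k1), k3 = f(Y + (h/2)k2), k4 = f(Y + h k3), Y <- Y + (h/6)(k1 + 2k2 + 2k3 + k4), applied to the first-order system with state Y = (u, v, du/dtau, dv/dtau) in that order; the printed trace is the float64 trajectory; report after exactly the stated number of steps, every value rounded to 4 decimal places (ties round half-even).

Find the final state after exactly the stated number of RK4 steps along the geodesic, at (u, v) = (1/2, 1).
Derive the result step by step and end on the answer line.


f(Y) = (du/dtau, dv/dtau, -Gamma^u_ij Y'^i Y'^j, -Gamma^v_ij Y'^i Y'^j) with the Gammas evaluated at the stage position; h = 0.200000; intermediate values shown to 6 dp
step 0: u = 0.5000, v = 1.0000, du/dtau = 0.5000, dv/dtau = 1.2500
step 1:
  k1: at (u, v) = (0.500000, 1.000000), (du/dtau, dv/dtau) = (0.500000, 1.250000); Gamma_uuu = 0.000000, Gamma_uuv = 0.391304, Gamma_uvv = 0.000000, Gamma_vuu = 0.000000, Gamma_vuv = 0.195652, Gamma_vvv = 0.000000; k1 = (0.500000, 1.250000, -0.489130, -0.244565)
  k2: at (u, v) = (0.550000, 1.125000), (du/dtau, dv/dtau) = (0.451087, 1.225543); Gamma_uuu = 0.000000, Gamma_uuv = 0.370905, Gamma_uvv = 0.000000, Gamma_vuu = 0.000000, Gamma_vuv = 0.183271, Gamma_vvv = 0.000000; k2 = (0.451087, 1.225543, -0.410092, -0.202634)
  k3: at (u, v) = (0.545109, 1.122554), (du/dtau, dv/dtau) = (0.458991, 1.229737); Gamma_uuu = 0.000000, Gamma_uuv = 0.371817, Gamma_uvv = 0.000000, Gamma_vuu = 0.000000, Gamma_vuv = 0.183076, Gamma_vvv = 0.000000; k3 = (0.458991, 1.229737, -0.419735, -0.206670)
  k4: at (u, v) = (0.591798, 1.245947), (du/dtau, dv/dtau) = (0.416053, 1.208666); Gamma_uuu = 0.000000, Gamma_uuv = 0.353837, Gamma_uvv = 0.000000, Gamma_vuu = 0.000000, Gamma_vuv = 0.172007, Gamma_vvv = 0.000000; k4 = (0.416053, 1.208666, -0.355867, -0.172994)
  Y <- Y + (h/6)(k1 + 2k2 + 2k3 + k4): u = 0.5912, v = 1.2456, du/dtau = 0.4165, dv/dtau = 1.2088
step 2:
  k1: at (u, v) = (0.591207, 1.245641), (du/dtau, dv/dtau) = (0.416512, 1.208794); Gamma_uuu = 0.000000, Gamma_uuv = 0.353937, Gamma_uvv = 0.000000, Gamma_vuu = 0.000000, Gamma_vuv = 0.171986, Gamma_vvv = 0.000000; k1 = (0.416512, 1.208794, -0.356398, -0.173182)
  k2: at (u, v) = (0.632858, 1.366520), (du/dtau, dv/dtau) = (0.380872, 1.191476); Gamma_uuu = 0.000000, Gamma_uuv = 0.338321, Gamma_uvv = 0.000000, Gamma_vuu = 0.000000, Gamma_vuv = 0.161955, Gamma_vvv = 0.000000; k2 = (0.380872, 1.191476, -0.307060, -0.146990)
  k3: at (u, v) = (0.629294, 1.364788), (du/dtau, dv/dtau) = (0.385806, 1.194095); Gamma_uuu = 0.000000, Gamma_uuv = 0.338861, Gamma_uvv = 0.000000, Gamma_vuu = 0.000000, Gamma_vuv = 0.161821, Gamma_vvv = 0.000000; k3 = (0.385806, 1.194095, -0.312219, -0.149099)
  k4: at (u, v) = (0.668368, 1.484460), (du/dtau, dv/dtau) = (0.354068, 1.178975); Gamma_uuu = 0.000000, Gamma_uuv = 0.324820, Gamma_uvv = 0.000000, Gamma_vuu = 0.000000, Gamma_vuv = 0.152753, Gamma_vvv = 0.000000; k4 = (0.354068, 1.178975, -0.271184, -0.127530)
  Y <- Y + (h/6)(k1 + 2k2 + 2k3 + k4): u = 0.6680, v = 1.4843, du/dtau = 0.3543, dv/dtau = 1.1790

Answer: u = 0.6680, v = 1.4843, du/dtau = 0.3543, dv/dtau = 1.1790


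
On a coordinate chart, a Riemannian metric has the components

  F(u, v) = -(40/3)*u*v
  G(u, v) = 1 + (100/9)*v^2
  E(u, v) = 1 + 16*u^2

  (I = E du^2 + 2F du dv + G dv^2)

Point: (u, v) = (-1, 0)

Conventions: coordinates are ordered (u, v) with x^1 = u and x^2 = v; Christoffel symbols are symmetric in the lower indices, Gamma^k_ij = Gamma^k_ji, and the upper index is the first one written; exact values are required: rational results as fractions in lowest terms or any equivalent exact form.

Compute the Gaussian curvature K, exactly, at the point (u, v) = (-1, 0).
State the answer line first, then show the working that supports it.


Answer: K = -40/867

E = 17, F = 0, G = 1, EG - F^2 = 17 at the point
E_u = -32, E_v = 0, F_u = 0, F_v = 40/3, G_u = 0, G_v = 0
E_vv = 0, F_uv = -40/3, G_uu = 0
Compute both Brioschi determinants and normalise by (EG - F^2)^2.
M1 = [[-E_vv/2 + F_uv - G_uu/2, E_u/2, F_u - E_v/2], [F_v - G_u/2, E, F], [G_v/2, F, G]] = [[-40/3, -16, 0], [40/3, 17, 0], [0, 0, 1]]; det M1 = -40/3
M2 = [[0, E_v/2, G_u/2], [E_v/2, E, F], [G_u/2, F, G]] = [[0, 0, 0], [0, 17, 0], [0, 0, 1]]; det M2 = 0
det M1 - det M2 = -40/3; K = -40/3 / (17)^2 = -40/867


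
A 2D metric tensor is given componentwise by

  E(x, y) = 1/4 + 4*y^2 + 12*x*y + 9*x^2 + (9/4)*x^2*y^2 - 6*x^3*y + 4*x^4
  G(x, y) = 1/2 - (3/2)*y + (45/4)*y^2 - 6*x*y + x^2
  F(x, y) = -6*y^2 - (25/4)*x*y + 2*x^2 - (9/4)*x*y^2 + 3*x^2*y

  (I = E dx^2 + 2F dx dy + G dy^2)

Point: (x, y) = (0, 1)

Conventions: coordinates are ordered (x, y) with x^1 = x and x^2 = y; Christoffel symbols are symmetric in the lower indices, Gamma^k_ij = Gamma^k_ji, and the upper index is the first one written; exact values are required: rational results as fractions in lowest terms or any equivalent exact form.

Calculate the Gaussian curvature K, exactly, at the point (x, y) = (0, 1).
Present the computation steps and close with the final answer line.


E = 17/4, F = -6, G = 41/4, EG - F^2 = 121/16 at the point
E_x = 12, E_y = 8, F_x = -17/2, F_y = -12, G_x = -6, G_y = 21
E_yy = 8, F_xy = -43/4, G_xx = 2
Compute both Brioschi determinants and normalise by (EG - F^2)^2.
M1 = [[-E_yy/2 + F_xy - G_xx/2, E_x/2, F_x - E_y/2], [F_y - G_x/2, E, F], [G_y/2, F, G]] = [[-63/4, 6, -25/2], [-9, 17/4, -6], [21/2, -6, 41/4]]; det M1 = -3891/64
M2 = [[0, E_y/2, G_x/2], [E_y/2, E, F], [G_x/2, F, G]] = [[0, 4, -3], [4, 17/4, -6], [-3, -6, 41/4]]; det M2 = -233/4
det M1 - det M2 = -163/64; K = -163/64 / (121/16)^2 = -652/14641

Answer: K = -652/14641


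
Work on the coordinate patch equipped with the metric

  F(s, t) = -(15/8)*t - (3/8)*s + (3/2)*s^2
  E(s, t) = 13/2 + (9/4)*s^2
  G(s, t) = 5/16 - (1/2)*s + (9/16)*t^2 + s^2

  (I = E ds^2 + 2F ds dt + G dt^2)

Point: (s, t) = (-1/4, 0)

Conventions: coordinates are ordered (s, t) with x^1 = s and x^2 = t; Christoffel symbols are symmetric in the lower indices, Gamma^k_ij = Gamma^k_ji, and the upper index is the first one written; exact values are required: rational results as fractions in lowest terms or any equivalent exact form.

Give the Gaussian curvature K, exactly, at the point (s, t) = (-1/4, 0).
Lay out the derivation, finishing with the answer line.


E = 425/64, F = 3/16, G = 1/2, EG - F^2 = 841/256 at the point
E_s = -9/8, E_t = 0, F_s = -9/8, F_t = -15/8, G_s = -1, G_t = 0
E_tt = 0, F_st = 0, G_ss = 2
Brioschi: K = (det M1 - det M2) / (EG - F^2)^2 with the standard first/second-derivative matrices M1, M2.
M1 = [[-E_tt/2 + F_st - G_ss/2, E_s/2, F_s - E_t/2], [F_t - G_s/2, E, F], [G_t/2, F, G]] = [[-1, -9/16, -9/8], [-11/8, 425/64, 3/16], [0, 3/16, 1/2]]; det M1 = -3463/1024
M2 = [[0, E_t/2, G_s/2], [E_t/2, E, F], [G_s/2, F, G]] = [[0, 0, -1/2], [0, 425/64, 3/16], [-1/2, 3/16, 1/2]]; det M2 = -425/256
det M1 - det M2 = -1763/1024; K = -1763/1024 / (841/256)^2 = -112832/707281

Answer: K = -112832/707281


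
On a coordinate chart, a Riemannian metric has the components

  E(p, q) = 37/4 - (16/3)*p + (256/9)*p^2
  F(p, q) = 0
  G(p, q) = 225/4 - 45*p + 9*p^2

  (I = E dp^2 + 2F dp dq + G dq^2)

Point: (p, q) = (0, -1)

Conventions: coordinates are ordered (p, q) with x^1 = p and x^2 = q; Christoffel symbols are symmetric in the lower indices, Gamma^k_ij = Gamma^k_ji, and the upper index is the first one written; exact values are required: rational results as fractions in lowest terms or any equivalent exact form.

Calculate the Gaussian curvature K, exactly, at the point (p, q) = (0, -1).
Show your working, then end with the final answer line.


E = 37/4, F = 0, G = 225/4, EG - F^2 = 8325/16 at the point
E_p = -16/3, E_q = 0, F_p = 0, F_q = 0, G_p = -45, G_q = 0
E_qq = 0, F_pq = 0, G_pp = 18
By Brioschi, K is (det M1 - det M2) divided by (EG - F^2) squared.
M1 = [[-E_qq/2 + F_pq - G_pp/2, E_p/2, F_p - E_q/2], [F_q - G_p/2, E, F], [G_q/2, F, G]] = [[-9, -8/3, 0], [45/2, 37/4, 0], [0, 0, 225/4]]; det M1 = -20925/16
M2 = [[0, E_q/2, G_p/2], [E_q/2, E, F], [G_p/2, F, G]] = [[0, 0, -45/2], [0, 37/4, 0], [-45/2, 0, 225/4]]; det M2 = -74925/16
det M1 - det M2 = 3375; K = 3375 / (8325/16)^2 = 256/20535

Answer: K = 256/20535


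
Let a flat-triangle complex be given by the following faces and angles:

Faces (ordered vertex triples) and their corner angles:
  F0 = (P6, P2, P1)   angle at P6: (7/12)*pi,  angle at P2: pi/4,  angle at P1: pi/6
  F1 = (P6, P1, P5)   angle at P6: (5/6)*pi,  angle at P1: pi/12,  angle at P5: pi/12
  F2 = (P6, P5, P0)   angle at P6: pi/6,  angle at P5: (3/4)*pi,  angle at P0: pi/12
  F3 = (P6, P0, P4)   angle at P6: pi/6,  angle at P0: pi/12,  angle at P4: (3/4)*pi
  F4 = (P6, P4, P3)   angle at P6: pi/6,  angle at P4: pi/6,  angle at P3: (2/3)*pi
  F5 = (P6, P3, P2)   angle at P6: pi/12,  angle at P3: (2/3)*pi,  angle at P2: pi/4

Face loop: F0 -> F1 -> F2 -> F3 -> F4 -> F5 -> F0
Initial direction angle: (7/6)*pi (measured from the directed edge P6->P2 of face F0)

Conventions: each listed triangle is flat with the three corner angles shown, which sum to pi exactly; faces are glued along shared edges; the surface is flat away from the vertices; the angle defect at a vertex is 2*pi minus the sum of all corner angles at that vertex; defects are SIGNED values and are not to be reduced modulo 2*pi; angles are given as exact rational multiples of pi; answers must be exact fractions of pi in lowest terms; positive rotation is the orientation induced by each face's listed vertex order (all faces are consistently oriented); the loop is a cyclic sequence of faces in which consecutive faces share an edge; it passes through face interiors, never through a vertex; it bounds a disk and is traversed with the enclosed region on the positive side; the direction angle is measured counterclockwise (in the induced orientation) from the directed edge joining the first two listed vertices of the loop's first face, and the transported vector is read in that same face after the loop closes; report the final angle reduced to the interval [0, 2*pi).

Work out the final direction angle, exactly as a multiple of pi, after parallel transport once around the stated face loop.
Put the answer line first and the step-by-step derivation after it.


Answer: final direction angle = (7/6)*pi

enclosed vertex P6: corner angles sum to 2*pi, defect = 2*pi - 2*pi = 0
transport around the loop rotates by the sum of enclosed defects; add to the initial angle mod 2*pi
final angle = (7/6)*pi + 0 = (7/6)*pi (mod 2*pi)


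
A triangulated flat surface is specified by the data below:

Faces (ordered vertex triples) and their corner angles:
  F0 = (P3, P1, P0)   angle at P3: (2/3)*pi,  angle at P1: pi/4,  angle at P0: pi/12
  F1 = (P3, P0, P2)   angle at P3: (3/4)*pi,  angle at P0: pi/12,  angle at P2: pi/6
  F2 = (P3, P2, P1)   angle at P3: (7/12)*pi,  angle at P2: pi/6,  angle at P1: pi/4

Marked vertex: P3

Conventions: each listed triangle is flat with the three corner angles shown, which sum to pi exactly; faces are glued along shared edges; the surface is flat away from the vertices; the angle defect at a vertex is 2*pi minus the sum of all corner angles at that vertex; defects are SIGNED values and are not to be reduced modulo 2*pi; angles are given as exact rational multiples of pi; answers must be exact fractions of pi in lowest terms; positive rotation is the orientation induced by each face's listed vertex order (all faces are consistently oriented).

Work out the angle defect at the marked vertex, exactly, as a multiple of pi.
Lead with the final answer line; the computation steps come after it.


Answer: defect(P3) = 0

Sum of corner angles at P3: 2*pi
defect = 2*pi - 2*pi


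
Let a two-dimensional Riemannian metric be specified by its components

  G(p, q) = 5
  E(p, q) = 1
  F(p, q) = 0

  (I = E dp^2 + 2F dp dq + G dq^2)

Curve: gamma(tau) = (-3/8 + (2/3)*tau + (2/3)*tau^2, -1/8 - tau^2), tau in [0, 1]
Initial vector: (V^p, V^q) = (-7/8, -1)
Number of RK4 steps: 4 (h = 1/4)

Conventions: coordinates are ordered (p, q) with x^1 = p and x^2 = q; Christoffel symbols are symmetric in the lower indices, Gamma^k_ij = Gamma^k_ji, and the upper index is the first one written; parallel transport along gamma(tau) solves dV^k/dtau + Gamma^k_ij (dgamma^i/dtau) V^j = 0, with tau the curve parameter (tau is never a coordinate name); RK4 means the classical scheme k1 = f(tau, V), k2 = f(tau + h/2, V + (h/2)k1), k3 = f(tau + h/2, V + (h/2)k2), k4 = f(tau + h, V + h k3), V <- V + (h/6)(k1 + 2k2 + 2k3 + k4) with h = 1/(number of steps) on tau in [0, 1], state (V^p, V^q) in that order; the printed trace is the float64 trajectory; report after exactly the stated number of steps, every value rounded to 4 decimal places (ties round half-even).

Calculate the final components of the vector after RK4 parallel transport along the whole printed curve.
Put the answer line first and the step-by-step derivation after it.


Answer: V^p = -0.8750, V^q = -1.0000

gamma'(tau) = (2/3 + (4/3)*tau, -2*tau); f(tau, V)^k = -Gamma^k_ij(gamma(tau)) gamma'^i(tau) V^j; h = 1/4; intermediate values shown to 6 dp
curve data and Christoffel symbols at the stage parameters:
  tau = 0.000000: gamma = (-0.375000, -0.125000), gamma' = (0.666667, 0.000000); Gamma_ppp = 0.000000, Gamma_ppq = 0.000000, Gamma_pqq = 0.000000, Gamma_qpp = 0.000000, Gamma_qpq = 0.000000, Gamma_qqq = 0.000000
  tau = 0.125000: gamma = (-0.281250, -0.140625), gamma' = (0.833333, -0.250000); Gamma_ppp = 0.000000, Gamma_ppq = 0.000000, Gamma_pqq = 0.000000, Gamma_qpp = 0.000000, Gamma_qpq = 0.000000, Gamma_qqq = 0.000000
  tau = 0.250000: gamma = (-0.166667, -0.187500), gamma' = (1.000000, -0.500000); Gamma_ppp = 0.000000, Gamma_ppq = 0.000000, Gamma_pqq = 0.000000, Gamma_qpp = 0.000000, Gamma_qpq = 0.000000, Gamma_qqq = 0.000000
  tau = 0.375000: gamma = (-0.031250, -0.265625), gamma' = (1.166667, -0.750000); Gamma_ppp = 0.000000, Gamma_ppq = 0.000000, Gamma_pqq = 0.000000, Gamma_qpp = 0.000000, Gamma_qpq = 0.000000, Gamma_qqq = 0.000000
  tau = 0.500000: gamma = (0.125000, -0.375000), gamma' = (1.333333, -1.000000); Gamma_ppp = 0.000000, Gamma_ppq = 0.000000, Gamma_pqq = 0.000000, Gamma_qpp = 0.000000, Gamma_qpq = 0.000000, Gamma_qqq = 0.000000
  tau = 0.625000: gamma = (0.302083, -0.515625), gamma' = (1.500000, -1.250000); Gamma_ppp = 0.000000, Gamma_ppq = 0.000000, Gamma_pqq = 0.000000, Gamma_qpp = 0.000000, Gamma_qpq = 0.000000, Gamma_qqq = 0.000000
  tau = 0.750000: gamma = (0.500000, -0.687500), gamma' = (1.666667, -1.500000); Gamma_ppp = 0.000000, Gamma_ppq = 0.000000, Gamma_pqq = 0.000000, Gamma_qpp = 0.000000, Gamma_qpq = 0.000000, Gamma_qqq = 0.000000
  tau = 0.875000: gamma = (0.718750, -0.890625), gamma' = (1.833333, -1.750000); Gamma_ppp = 0.000000, Gamma_ppq = 0.000000, Gamma_pqq = 0.000000, Gamma_qpp = 0.000000, Gamma_qpq = 0.000000, Gamma_qqq = 0.000000
  tau = 1.000000: gamma = (0.958333, -1.125000), gamma' = (2.000000, -2.000000); Gamma_ppp = 0.000000, Gamma_ppq = 0.000000, Gamma_pqq = 0.000000, Gamma_qpp = 0.000000, Gamma_qpq = 0.000000, Gamma_qqq = 0.000000
step 0: V^p = -0.8750, V^q = -1.0000
step 1: k1 = (0.000000, 0.000000), k2 = (0.000000, 0.000000), k3 = (0.000000, 0.000000), k4 = (0.000000, 0.000000); V <- V + (h/6)(k1 + 2k2 + 2k3 + k4): V^p = -0.8750, V^q = -1.0000
step 2: k1 = (0.000000, 0.000000), k2 = (0.000000, 0.000000), k3 = (0.000000, 0.000000), k4 = (0.000000, 0.000000); V <- V + (h/6)(k1 + 2k2 + 2k3 + k4): V^p = -0.8750, V^q = -1.0000
step 3: k1 = (0.000000, 0.000000), k2 = (0.000000, 0.000000), k3 = (0.000000, 0.000000), k4 = (0.000000, 0.000000); V <- V + (h/6)(k1 + 2k2 + 2k3 + k4): V^p = -0.8750, V^q = -1.0000
step 4: k1 = (0.000000, 0.000000), k2 = (0.000000, 0.000000), k3 = (0.000000, 0.000000), k4 = (0.000000, 0.000000); V <- V + (h/6)(k1 + 2k2 + 2k3 + k4): V^p = -0.8750, V^q = -1.0000


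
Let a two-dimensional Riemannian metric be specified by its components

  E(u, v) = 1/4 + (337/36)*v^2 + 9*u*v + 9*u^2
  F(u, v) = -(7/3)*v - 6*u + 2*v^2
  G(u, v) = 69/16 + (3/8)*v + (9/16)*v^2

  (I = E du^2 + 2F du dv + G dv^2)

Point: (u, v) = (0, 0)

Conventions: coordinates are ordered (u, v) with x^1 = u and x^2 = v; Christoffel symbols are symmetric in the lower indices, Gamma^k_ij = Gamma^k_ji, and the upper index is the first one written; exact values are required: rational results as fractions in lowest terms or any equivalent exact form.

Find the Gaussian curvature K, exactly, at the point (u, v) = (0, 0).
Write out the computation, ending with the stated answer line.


E = 1/4, F = 0, G = 69/16, EG - F^2 = 69/64 at the point
E_u = 0, E_v = 0, F_u = -6, F_v = -7/3, G_u = 0, G_v = 3/8
E_vv = 337/18, F_uv = 0, G_uu = 0
By Brioschi, K is (det M1 - det M2) divided by (EG - F^2) squared.
M1 = [[-E_vv/2 + F_uv - G_uu/2, E_u/2, F_u - E_v/2], [F_v - G_u/2, E, F], [G_v/2, F, G]] = [[-337/36, 0, -6], [-7/3, 1/4, 0], [3/16, 0, 69/16]]; det M1 = -7535/768
M2 = [[0, E_v/2, G_u/2], [E_v/2, E, F], [G_u/2, F, G]] = [[0, 0, 0], [0, 1/4, 0], [0, 0, 69/16]]; det M2 = 0
det M1 - det M2 = -7535/768; K = -7535/768 / (69/64)^2 = -120560/14283

Answer: K = -120560/14283


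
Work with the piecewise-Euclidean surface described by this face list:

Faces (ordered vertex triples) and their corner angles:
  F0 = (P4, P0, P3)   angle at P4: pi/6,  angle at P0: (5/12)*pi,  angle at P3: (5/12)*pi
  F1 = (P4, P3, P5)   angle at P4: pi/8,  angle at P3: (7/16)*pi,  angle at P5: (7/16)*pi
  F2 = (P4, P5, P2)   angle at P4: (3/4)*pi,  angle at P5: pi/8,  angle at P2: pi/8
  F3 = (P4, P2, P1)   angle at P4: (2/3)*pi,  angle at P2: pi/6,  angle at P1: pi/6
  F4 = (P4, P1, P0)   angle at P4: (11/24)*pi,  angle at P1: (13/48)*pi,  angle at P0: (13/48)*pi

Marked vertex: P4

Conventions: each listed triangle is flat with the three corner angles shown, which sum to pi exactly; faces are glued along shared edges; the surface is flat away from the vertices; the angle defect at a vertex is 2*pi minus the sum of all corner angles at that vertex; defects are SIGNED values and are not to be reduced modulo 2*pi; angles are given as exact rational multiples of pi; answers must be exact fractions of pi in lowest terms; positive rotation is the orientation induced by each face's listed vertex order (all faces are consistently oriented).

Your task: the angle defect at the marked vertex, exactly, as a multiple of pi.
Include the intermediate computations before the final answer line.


Sum of corner angles at P4: (13/6)*pi
defect = 2*pi - (13/6)*pi

Answer: defect(P4) = -pi/6


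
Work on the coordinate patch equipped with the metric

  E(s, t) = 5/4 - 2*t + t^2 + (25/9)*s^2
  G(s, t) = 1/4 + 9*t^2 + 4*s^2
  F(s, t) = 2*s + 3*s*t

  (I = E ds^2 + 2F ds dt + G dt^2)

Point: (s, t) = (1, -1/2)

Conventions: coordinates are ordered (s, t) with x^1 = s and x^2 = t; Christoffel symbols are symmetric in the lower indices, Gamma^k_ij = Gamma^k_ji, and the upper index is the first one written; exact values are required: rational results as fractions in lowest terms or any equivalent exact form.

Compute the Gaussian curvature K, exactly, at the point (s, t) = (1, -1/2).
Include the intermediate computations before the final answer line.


E = 95/18, F = 1/2, G = 13/2, EG - F^2 = 613/18 at the point
E_s = 50/9, E_t = -3, F_s = 1/2, F_t = 3, G_s = 8, G_t = -9
E_tt = 2, F_st = 3, G_ss = 8
Apply the Brioschi formula K = (det M1 - det M2)/(EG - F^2)^2 over the derivative matrices of E, F, G.
M1 = [[-E_tt/2 + F_st - G_ss/2, E_s/2, F_s - E_t/2], [F_t - G_s/2, E, F], [G_t/2, F, G]] = [[-2, 25/9, 2], [-1, 95/18, 1/2], [-9/2, 1/2, 13/2]]; det M1 = -353/36
M2 = [[0, E_t/2, G_s/2], [E_t/2, E, F], [G_s/2, F, G]] = [[0, -3/2, 4], [-3/2, 95/18, 1/2], [4, 1/2, 13/2]]; det M2 = -7565/72
det M1 - det M2 = 6859/72; K = 6859/72 / (613/18)^2 = 61731/751538

Answer: K = 61731/751538


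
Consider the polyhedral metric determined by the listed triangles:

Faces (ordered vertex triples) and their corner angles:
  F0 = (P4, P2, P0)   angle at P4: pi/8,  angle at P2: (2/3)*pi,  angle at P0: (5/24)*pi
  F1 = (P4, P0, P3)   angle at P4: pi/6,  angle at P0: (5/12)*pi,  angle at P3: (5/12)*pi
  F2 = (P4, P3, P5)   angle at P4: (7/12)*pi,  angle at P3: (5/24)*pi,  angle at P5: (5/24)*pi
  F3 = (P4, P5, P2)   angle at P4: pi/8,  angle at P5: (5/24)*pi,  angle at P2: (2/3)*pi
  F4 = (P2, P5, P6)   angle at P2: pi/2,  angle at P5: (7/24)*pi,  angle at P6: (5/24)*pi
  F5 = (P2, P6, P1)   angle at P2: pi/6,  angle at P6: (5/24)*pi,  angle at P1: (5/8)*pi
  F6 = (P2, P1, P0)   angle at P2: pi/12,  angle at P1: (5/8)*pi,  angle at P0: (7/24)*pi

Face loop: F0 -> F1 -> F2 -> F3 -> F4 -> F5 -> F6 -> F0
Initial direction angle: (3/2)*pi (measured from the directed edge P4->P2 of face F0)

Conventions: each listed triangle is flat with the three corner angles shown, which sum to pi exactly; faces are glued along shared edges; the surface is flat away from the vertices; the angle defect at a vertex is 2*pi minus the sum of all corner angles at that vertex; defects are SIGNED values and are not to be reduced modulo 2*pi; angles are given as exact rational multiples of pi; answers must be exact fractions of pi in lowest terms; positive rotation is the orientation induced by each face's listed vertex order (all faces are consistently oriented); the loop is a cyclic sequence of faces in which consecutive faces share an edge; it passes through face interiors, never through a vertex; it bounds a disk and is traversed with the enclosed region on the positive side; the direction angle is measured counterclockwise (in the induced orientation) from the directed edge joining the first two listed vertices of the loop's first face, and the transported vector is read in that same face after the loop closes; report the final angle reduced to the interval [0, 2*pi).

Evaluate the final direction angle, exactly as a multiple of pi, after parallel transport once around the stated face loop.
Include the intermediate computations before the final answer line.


enclosed vertex P2: corner angles sum to (25/12)*pi, defect = 2*pi - (25/12)*pi = -pi/12
enclosed vertex P4: corner angles sum to pi, defect = 2*pi - pi = pi
summing the enclosed defects onto the initial angle, mod 2*pi in the induced orientation:
final angle = (3/2)*pi + (11/12)*pi = (5/12)*pi (mod 2*pi)

Answer: final direction angle = (5/12)*pi


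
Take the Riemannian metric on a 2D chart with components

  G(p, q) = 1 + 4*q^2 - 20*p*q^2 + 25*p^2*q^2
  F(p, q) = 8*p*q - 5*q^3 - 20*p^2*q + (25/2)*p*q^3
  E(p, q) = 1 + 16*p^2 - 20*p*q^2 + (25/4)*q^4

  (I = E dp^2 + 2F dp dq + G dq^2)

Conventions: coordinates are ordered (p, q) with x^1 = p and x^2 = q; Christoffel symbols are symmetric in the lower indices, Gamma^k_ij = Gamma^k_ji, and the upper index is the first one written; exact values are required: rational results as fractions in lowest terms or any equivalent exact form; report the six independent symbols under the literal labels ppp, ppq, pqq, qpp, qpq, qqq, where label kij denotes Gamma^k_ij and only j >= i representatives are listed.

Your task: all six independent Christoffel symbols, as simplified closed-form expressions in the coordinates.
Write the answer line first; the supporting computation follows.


Answer: Gamma_ppp = (64*p - 40*q^2)/(100*p^2*q^2 + 64*p^2 - 160*p*q^2 + 25*q^4 + 16*q^2 + 4), Gamma_ppq = (-80*p*q + 50*q^3)/(100*p^2*q^2 + 64*p^2 - 160*p*q^2 + 25*q^4 + 16*q^2 + 4), Gamma_pqq = (-80*p^2 + 50*p*q^2 + 32*p - 20*q^2)/(100*p^2*q^2 + 64*p^2 - 160*p*q^2 + 25*q^4 + 16*q^2 + 4), Gamma_qpp = (-80*p*q + 32*q)/(100*p^2*q^2 + 64*p^2 - 160*p*q^2 + 25*q^4 + 16*q^2 + 4), Gamma_qpq = (100*p*q^2 - 40*q^2)/(100*p^2*q^2 + 64*p^2 - 160*p*q^2 + 25*q^4 + 16*q^2 + 4), Gamma_qqq = (100*p^2*q - 80*p*q + 16*q)/(100*p^2*q^2 + 64*p^2 - 160*p*q^2 + 25*q^4 + 16*q^2 + 4)

E = 1 + 16*p^2 - 20*p*q^2 + (25/4)*q^4; F = 8*p*q - 5*q^3 - 20*p^2*q + (25/2)*p*q^3; G = 1 + 4*q^2 - 20*p*q^2 + 25*p^2*q^2
Gamma^k_ij = (1/2) g^{kl} (d_i g_jl + d_j g_il - d_l g_ij), with g^inv = (1/(EG-F^2)) [[G, -F], [-F, E]]
first partials: E_p = 32*p - 20*q^2, E_q = -40*p*q + 25*q^3, F_p = 8*q - 40*p*q + (25/2)*q^3, F_q = 8*p - 15*q^2 - 20*p^2 + (75/2)*p*q^2, G_p = -20*q^2 + 50*p*q^2, G_q = 8*q - 40*p*q + 50*p^2*q
D = EG - F^2 = 1 + 4*q^2 + 16*p^2 - 40*p*q^2 + (25/4)*q^4 + 25*p^2*q^2
expanded: Gamma^p_pp = (G E_p - 2F F_p + F E_q)/(2D), Gamma^p_pq = (G E_q - F G_p)/(2D), Gamma^p_qq = (2G F_q - G G_p - F G_q)/(2D), Gamma^q_pp = (2E F_p - E E_q - F E_p)/(2D), Gamma^q_pq = (E G_p - F E_q)/(2D), Gamma^q_qq = (E G_q - 2F F_q + F G_p)/(2D); substitute and cancel common factors


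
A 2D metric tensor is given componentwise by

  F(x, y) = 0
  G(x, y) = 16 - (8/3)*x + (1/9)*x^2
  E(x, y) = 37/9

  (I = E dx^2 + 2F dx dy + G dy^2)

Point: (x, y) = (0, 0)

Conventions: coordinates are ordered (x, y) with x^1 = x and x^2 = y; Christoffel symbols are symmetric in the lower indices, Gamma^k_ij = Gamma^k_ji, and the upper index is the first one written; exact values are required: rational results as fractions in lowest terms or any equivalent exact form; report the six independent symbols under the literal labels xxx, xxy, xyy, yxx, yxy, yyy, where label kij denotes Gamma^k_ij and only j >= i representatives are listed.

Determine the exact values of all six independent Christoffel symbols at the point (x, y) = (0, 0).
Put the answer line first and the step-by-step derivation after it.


Answer: Gamma_xxx = 0, Gamma_xxy = 0, Gamma_xyy = 12/37, Gamma_yxx = 0, Gamma_yxy = -1/12, Gamma_yyy = 0

E = 37/9, F = 0, G = 16 at the point
E_x = 0, E_y = 0, F_x = 0, F_y = 0, G_x = -8/3, G_y = 0
EG - F^2 = 592/9;  g^inv = (9/592) * [[16, 0], [0, 37/9]]
first-kind symbols [ij,l] = (1/2)(d_i g_jl + d_j g_il - d_l g_ij): [xx,x] = E_x/2 = 0, [xx,y] = F_x - E_y/2 = 0, [xy,x] = E_y/2 = 0, [xy,y] = G_x/2 = -4/3, [yy,x] = F_y - G_x/2 = 4/3, [yy,y] = G_y/2 = 0
Gamma^x_ij = (G*[ij,x] - F*[ij,y])/(EG - F^2), Gamma^y_ij = (E*[ij,y] - F*[ij,x])/(EG - F^2)


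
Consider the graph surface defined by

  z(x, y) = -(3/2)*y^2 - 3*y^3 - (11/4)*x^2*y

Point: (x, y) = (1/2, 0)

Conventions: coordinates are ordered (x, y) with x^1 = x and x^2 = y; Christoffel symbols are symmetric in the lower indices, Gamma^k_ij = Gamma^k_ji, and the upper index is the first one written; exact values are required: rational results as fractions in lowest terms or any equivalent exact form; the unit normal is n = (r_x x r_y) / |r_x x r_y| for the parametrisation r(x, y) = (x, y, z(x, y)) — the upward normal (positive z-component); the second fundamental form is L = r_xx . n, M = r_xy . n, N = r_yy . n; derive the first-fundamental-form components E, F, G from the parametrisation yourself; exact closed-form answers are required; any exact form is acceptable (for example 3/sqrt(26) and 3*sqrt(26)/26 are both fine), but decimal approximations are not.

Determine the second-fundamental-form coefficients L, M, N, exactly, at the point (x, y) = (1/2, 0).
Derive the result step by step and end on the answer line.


z_x = 0, z_y = -11/16, z_xx = 0, z_xy = -11/4, z_yy = -3
E = 1, F = 0, G = 377/256; answer radicand W^2 = 377/256
unnormalised second-form numerators: l = 0, m = -11/4, n = -3; L = l/sqrt(377/256), and similarly M = m/sqrt(W^2), N = n/sqrt(W^2)

Answer: L = 0, M = -44*sqrt(377)/377, N = -48*sqrt(377)/377


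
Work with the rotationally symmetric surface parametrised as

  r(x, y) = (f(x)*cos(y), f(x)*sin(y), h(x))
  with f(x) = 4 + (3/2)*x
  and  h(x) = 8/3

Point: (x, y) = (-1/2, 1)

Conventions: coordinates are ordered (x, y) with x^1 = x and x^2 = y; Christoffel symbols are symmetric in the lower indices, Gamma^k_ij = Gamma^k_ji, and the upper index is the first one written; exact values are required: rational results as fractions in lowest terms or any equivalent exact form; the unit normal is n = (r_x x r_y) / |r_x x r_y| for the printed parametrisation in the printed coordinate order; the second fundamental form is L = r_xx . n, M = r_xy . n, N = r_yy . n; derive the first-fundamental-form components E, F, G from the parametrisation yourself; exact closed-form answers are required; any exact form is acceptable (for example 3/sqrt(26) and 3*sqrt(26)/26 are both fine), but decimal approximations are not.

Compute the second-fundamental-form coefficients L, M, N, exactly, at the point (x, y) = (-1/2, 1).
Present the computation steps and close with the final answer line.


f = 13/4, f' = 3/2, f'' = 0, h' = 0, h'' = 0
E = 9/4, F = 0, G = 169/16; answer radicand W^2 = 9/4
unnormalised second-form numerators: l = 0, m = 0, n = 0; L = l/sqrt(9/4), and similarly M = m/sqrt(W^2), N = n/sqrt(W^2)

Answer: L = 0, M = 0, N = 0


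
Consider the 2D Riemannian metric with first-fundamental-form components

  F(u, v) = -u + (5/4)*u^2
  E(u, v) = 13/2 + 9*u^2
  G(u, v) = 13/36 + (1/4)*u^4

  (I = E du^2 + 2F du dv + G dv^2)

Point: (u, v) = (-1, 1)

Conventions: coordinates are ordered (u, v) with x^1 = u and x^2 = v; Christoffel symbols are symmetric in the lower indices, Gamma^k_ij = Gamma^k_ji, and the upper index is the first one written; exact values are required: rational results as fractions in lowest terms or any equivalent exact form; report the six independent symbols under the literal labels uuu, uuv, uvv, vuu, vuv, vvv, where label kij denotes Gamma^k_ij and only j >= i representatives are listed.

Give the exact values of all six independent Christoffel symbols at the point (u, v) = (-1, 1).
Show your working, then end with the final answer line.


E = 31/2, F = 9/4, G = 11/18 at the point
E_u = -18, E_v = 0, F_u = -7/2, F_v = 0, G_u = -1, G_v = 0
EG - F^2 = 635/144;  g^inv = (144/635) * [[11/18, -9/4], [-9/4, 31/2]]
first-kind symbols [ij,l] = (1/2)(d_i g_jl + d_j g_il - d_l g_ij): [uu,u] = E_u/2 = -9, [uu,v] = F_u - E_v/2 = -7/2, [uv,u] = E_v/2 = 0, [uv,v] = G_u/2 = -1/2, [vv,u] = F_v - G_u/2 = 1/2, [vv,v] = G_v/2 = 0
Gamma^u_ij = (G*[ij,u] - F*[ij,v])/(EG - F^2), Gamma^v_ij = (E*[ij,v] - F*[ij,u])/(EG - F^2)

Answer: Gamma_uuu = 342/635, Gamma_uuv = 162/635, Gamma_uvv = 44/635, Gamma_vuu = -4896/635, Gamma_vuv = -1116/635, Gamma_vvv = -162/635


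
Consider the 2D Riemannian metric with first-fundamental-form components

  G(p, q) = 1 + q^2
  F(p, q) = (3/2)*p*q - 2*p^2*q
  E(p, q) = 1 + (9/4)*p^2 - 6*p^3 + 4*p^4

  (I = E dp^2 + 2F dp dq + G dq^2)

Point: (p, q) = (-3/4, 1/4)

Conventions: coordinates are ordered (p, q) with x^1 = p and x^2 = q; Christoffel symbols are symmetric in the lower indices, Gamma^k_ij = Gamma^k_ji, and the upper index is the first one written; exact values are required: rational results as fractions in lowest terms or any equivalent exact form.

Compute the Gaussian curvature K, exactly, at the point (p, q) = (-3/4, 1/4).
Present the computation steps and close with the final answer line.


E = 97/16, F = -9/16, G = 17/16, EG - F^2 = 49/8 at the point
E_p = -81/4, E_q = 0, F_p = 9/8, F_q = -9/4, G_p = 0, G_q = 1/2
E_qq = 0, F_pq = 9/2, G_pp = 0
The intrinsic route: Brioschi's K = (det M1 - det M2)/(EG - F^2)^2.
M1 = [[-E_qq/2 + F_pq - G_pp/2, E_p/2, F_p - E_q/2], [F_q - G_p/2, E, F], [G_q/2, F, G]] = [[9/2, -81/8, 9/8], [-9/4, 97/16, -9/16], [1/4, -9/16, 17/16]]; det M1 = 9/2
M2 = [[0, E_q/2, G_p/2], [E_q/2, E, F], [G_p/2, F, G]] = [[0, 0, 0], [0, 97/16, -9/16], [0, -9/16, 17/16]]; det M2 = 0
det M1 - det M2 = 9/2; K = 9/2 / (49/8)^2 = 288/2401

Answer: K = 288/2401


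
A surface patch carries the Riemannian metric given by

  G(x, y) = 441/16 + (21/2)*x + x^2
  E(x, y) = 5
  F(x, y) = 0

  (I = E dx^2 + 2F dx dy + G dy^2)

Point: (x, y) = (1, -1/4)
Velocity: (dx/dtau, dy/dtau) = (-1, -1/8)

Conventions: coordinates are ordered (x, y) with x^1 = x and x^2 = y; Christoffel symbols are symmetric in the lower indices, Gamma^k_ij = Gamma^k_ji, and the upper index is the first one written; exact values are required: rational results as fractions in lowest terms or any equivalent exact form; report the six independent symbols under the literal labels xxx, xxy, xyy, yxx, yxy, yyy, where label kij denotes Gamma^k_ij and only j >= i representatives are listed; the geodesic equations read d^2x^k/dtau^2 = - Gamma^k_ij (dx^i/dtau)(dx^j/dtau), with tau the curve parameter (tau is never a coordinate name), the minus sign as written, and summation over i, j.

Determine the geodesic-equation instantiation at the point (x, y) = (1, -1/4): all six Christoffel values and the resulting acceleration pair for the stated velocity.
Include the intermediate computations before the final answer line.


E = 5, F = 0, G = 625/16 at the point
E_x = 0, E_y = 0, F_x = 0, F_y = 0, G_x = 25/2, G_y = 0
EG - F^2 = 3125/16;  g^inv = (16/3125) * [[625/16, 0], [0, 5]]
first-kind symbols [ij,l] = (1/2)(d_i g_jl + d_j g_il - d_l g_ij): [xx,x] = E_x/2 = 0, [xx,y] = F_x - E_y/2 = 0, [xy,x] = E_y/2 = 0, [xy,y] = G_x/2 = 25/4, [yy,x] = F_y - G_x/2 = -25/4, [yy,y] = G_y/2 = 0
Gamma^x_ij = (G*[ij,x] - F*[ij,y])/(EG - F^2), Gamma^y_ij = (E*[ij,y] - F*[ij,x])/(EG - F^2)
Gamma_xxx = 0, Gamma_xxy = 0, Gamma_xyy = -5/4, Gamma_yxx = 0, Gamma_yxy = 4/25, Gamma_yyy = 0
d^2x/dtau^2 = -(Gamma_xxx*(-1)^2 + 2*Gamma_xxy*(-1)*(-1/8) + Gamma_xyy*(-1/8)^2) = 5/256
d^2y/dtau^2 = -(Gamma_yxx*(-1)^2 + 2*Gamma_yxy*(-1)*(-1/8) + Gamma_yyy*(-1/8)^2) = -1/25

Answer: Gamma_xxx = 0, Gamma_xxy = 0, Gamma_xyy = -5/4, Gamma_yxx = 0, Gamma_yxy = 4/25, Gamma_yyy = 0; accelerations (d^2x/dtau^2, d^2y/dtau^2) = (5/256, -1/25)
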